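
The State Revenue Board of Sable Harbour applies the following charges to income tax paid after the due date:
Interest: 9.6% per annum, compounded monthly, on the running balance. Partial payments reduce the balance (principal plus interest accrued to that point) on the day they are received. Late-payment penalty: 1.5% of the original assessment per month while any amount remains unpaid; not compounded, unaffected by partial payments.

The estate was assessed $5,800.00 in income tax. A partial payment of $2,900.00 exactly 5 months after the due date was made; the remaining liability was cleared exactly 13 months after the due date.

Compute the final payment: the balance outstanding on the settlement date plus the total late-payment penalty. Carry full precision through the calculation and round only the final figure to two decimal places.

Monthly rate = 9.6% ÷ 12 = 0.8%
Balance at month 5: $5,800.0000 × (1 + 0.008)^5 = $6,035.7418…
After $2,900.00 payment: $6,035.7418… − $2,900.00 = $3,135.7418…
Balance at month 13: $3,135.7418… × (1 + 0.008)^8 = $3,342.1394…
Penalty: 13 × 1.5% × $5,800.00 = $1,131.00
Final settlement = outstanding balance + penalty = $3,342.1394… + $1,131.00 = $4,473.14

$4,473.14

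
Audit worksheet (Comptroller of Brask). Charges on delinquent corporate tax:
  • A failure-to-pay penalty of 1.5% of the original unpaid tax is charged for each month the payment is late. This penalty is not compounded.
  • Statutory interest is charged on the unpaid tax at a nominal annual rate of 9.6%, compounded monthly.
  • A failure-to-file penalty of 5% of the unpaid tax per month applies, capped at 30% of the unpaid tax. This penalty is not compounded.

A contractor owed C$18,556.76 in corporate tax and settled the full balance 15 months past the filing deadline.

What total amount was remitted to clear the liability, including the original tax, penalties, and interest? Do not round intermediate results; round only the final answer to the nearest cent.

Failure-to-file: 15 × 5% × C$18,556.76 = C$13,917.57, capped at 30% × C$18,556.76 = C$5,567.03…
Failure-to-pay penalty: 15 × 1.5% × C$18,556.76 = C$4,175.27…
Interest (9.6%/yr ÷ 12 = 0.8%/month): C$18,556.76 × ((1 + 0.008)^15 − 1) = C$2,355.9412…
Total = C$18,556.76 + C$9,742.2990 + C$2,355.9412… = C$30,655.00

C$30,655.00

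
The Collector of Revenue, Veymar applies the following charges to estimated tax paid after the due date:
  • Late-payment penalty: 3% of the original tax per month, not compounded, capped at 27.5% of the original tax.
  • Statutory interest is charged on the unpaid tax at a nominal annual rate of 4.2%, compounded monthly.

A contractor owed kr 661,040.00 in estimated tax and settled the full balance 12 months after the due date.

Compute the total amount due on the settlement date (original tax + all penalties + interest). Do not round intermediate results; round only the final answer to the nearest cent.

Penalty (uncapped): 12 × 3% × kr 661,040.00 = kr 237,974.40; cap = 27.5% × kr 661,040.00 = kr 181,786.00 → penalty = kr 181,786.00
Interest (4.2%/yr ÷ 12 = 0.35%/month): kr 661,040.00 × ((1 + 0.0035)^12 − 1) = kr 28,304.4155…
Total = kr 661,040.00 + kr 181,786.0000 + kr 28,304.4155… = kr 871,130.42

kr 871,130.42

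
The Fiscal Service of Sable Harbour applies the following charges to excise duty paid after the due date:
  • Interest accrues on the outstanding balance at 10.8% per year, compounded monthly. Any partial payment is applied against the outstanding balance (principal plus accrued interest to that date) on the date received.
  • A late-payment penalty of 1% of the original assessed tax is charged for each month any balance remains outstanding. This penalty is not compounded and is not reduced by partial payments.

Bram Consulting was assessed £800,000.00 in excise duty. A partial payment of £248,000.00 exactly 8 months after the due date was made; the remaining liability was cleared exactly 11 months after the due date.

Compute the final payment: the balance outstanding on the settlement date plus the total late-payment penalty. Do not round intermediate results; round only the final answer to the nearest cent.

£716,105.54

Monthly rate = 10.8% ÷ 12 = 0.9%
Balance at month 8: £800,000.0000 × (1 + 0.009)^8 = £859,447.4293…
After £248,000.00 payment: £859,447.4293… − £248,000.00 = £611,447.4293…
Balance at month 11: £611,447.4293… × (1 + 0.009)^3 = £628,105.5373…
Penalty: 11 × 1% × £800,000.00 = £88,000.00
Final settlement = outstanding balance + penalty = £628,105.5373… + £88,000.00 = £716,105.54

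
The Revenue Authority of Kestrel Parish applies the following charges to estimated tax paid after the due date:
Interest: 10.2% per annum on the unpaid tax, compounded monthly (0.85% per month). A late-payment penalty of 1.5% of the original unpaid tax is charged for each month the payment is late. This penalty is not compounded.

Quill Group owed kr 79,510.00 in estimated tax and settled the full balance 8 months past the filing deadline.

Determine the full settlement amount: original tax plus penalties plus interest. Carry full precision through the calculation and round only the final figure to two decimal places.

Late-payment penalty = 1.5% × kr 79,510.00 × 8 mo = kr 9,541.20
Interest: kr 79,510.00 × ((1 + 0.0085)^8 − 1) = kr 79,510.00 × 0.0700578… = kr 5,570.2924…
Total = kr 79,510.00 + kr 9,541.2000 + kr 5,570.2924… = kr 94,621.49

kr 94,621.49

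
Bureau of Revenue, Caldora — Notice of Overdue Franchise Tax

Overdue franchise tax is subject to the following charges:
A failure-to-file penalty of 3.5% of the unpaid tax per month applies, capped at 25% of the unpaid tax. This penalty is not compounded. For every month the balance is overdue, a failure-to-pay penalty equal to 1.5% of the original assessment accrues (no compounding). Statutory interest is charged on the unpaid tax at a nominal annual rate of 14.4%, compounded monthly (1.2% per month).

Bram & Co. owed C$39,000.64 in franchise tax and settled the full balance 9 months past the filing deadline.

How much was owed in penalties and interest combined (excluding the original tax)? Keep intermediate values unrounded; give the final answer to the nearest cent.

C$19,435.26

Failure-to-file: 9 × 3.5% × C$39,000.64 = C$12,285.20…, capped at 25% × C$39,000.64 = C$9,750.16
Failure-to-pay penalty = 1.5% × C$39,000.64 × 9 mo = C$5,265.09…
Interest: C$39,000.64 × ((1 + 0.012)^9 − 1) = C$39,000.64 × 0.1133318… = C$4,420.0126…
Penalties + interest = C$15,015.2464 + C$4,420.0126… = C$19,435.26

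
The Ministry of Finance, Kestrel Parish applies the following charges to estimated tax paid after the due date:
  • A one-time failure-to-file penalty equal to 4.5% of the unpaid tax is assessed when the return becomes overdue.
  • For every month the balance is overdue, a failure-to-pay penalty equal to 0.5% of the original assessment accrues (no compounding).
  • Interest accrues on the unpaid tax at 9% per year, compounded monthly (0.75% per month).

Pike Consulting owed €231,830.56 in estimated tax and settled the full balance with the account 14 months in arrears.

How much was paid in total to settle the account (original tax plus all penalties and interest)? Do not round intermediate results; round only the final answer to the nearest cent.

Failure-to-file penalty: 4.5% × €231,830.56 = €10,432.38…
Failure-to-pay penalty: 14 × 0.5% × €231,830.56 = €16,228.14…
Interest: €231,830.56 × ((1 + 0.0075)^14 − 1) = €231,830.56 × 0.1102755… = €25,565.2374…
Total = €231,830.56 + €26,660.5144 + €25,565.2374… = €284,056.31

€284,056.31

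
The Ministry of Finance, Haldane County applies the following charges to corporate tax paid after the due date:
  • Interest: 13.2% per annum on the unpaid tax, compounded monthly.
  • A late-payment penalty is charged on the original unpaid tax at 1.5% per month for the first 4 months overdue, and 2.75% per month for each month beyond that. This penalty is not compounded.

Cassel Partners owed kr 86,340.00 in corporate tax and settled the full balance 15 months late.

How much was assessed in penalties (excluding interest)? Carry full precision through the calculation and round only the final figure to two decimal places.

kr 31,298.25

Penalty, months 1–4: 4 × 1.5% × kr 86,340.00 = kr 5,180.40
Penalty, months 5–15: 11 × 2.75% × kr 86,340.00 = kr 26,117.85
Total penalty = kr 5,180.40 + kr 26,117.85 = kr 31,298.25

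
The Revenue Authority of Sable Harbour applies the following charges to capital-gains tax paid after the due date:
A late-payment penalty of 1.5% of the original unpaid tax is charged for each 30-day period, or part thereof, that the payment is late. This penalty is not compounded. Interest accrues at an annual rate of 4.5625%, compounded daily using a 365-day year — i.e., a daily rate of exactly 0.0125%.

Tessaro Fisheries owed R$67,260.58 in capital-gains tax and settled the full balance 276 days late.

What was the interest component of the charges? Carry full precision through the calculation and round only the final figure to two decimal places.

R$2,360.83

Interest: R$67,260.58 × ((1 + 0.000125)^276 − 1) = R$67,260.58 × 0.03509980… = R$2,360.8327…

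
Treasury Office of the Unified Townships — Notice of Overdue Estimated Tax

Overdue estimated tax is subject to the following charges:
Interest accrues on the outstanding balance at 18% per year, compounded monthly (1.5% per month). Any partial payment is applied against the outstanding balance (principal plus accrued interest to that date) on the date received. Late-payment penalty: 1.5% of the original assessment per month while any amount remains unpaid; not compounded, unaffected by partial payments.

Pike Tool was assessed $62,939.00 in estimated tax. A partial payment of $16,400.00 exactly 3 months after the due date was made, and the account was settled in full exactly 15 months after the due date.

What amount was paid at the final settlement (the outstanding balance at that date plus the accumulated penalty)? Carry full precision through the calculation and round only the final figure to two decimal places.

Balance at month 3: $62,939.0000 × (1 + 0.015)^3 = $65,813.9512…
After $16,400.00 payment: $65,813.9512… − $16,400.00 = $49,413.9512…
Balance at month 15: $49,413.9512… × (1 + 0.015)^12 = $59,080.2180…
Penalty: 15 × 1.5% × $62,939.00 = $14,161.28…
Final settlement = outstanding balance + penalty = $59,080.2180… + $14,161.28… = $73,241.49

$73,241.49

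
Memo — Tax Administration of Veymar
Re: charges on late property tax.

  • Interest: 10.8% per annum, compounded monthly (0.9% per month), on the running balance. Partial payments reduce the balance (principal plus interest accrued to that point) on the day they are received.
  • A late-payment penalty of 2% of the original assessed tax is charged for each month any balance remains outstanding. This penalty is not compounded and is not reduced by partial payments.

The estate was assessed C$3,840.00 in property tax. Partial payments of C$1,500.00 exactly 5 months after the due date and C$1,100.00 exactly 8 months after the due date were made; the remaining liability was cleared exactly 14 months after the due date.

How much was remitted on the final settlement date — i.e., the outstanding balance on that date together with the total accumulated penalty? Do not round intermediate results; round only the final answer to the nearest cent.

C$2,641.67

Balance at month 5: C$3,840.0000 × (1 + 0.009)^5 = C$4,015.9385…
After C$1,500.00 payment: C$4,015.9385… − C$1,500.00 = C$2,515.9385…
Balance at month 8: C$2,515.9385… × (1 + 0.009)^3 = C$2,584.4821…
After C$1,100.00 payment: C$2,584.4821… − C$1,100.00 = C$1,484.4821…
Balance at month 14: C$1,484.4821… × (1 + 0.009)^6 = C$1,566.4695…
Penalty: 14 × 2% × C$3,840.00 = C$1,075.20
Final settlement = outstanding balance + penalty = C$1,566.4695… + C$1,075.20 = C$2,641.67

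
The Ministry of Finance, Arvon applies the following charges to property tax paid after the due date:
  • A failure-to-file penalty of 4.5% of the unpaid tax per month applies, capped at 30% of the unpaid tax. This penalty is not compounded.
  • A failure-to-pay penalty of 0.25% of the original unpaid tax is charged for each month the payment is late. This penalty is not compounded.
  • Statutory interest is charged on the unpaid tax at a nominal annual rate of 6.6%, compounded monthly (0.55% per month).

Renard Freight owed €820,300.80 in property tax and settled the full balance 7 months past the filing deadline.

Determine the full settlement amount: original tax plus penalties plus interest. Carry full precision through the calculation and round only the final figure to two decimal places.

€1,112,853.78

Failure-to-file: 7 × 4.5% × €820,300.80 = €258,394.75…, capped at 30% × €820,300.80 = €246,090.24
Failure-to-pay penalty = 0.25% × €820,300.80 × 7 mo = €14,355.26…
Interest: €820,300.80 × ((1 + 0.0055)^7 − 1) = €820,300.80 × 0.0391411… = €32,107.4800…
Total = €820,300.80 + €260,445.5040 + €32,107.4800… = €1,112,853.78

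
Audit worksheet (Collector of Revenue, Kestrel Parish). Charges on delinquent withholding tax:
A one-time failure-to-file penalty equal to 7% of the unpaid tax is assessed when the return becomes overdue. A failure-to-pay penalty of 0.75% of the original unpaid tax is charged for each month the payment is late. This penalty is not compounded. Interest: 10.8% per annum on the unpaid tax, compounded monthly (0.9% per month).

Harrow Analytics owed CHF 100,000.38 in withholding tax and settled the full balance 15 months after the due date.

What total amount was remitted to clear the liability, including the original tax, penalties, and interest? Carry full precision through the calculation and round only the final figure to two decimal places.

Failure-to-file penalty: 7% × CHF 100,000.38 = CHF 7,000.03…
Failure-to-pay penalty = 0.75% × CHF 100,000.38 × 15 mo = CHF 11,250.04…
Interest: CHF 100,000.38 × ((1 + 0.009)^15 − 1) = CHF 100,000.38 × 0.1438458… = CHF 14,384.6377…
Total = CHF 100,000.38 + CHF 18,250.0694… + CHF 14,384.6377… = CHF 132,635.09

CHF 132,635.09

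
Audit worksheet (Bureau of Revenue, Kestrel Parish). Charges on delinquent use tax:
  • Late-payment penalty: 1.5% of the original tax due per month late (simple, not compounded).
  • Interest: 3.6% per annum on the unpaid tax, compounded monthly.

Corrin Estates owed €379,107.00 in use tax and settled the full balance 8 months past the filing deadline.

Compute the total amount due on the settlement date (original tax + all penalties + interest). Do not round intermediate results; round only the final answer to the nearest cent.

€433,794.52

Late-payment penalty = 1.5% × €379,107.00 × 8 mo = €45,492.84
Interest (3.6%/yr ÷ 12 = 0.3%/month): €379,107.00 × ((1 + 0.003)^8 − 1) = €9,194.6783…
Total = €379,107.00 + €45,492.8400 + €9,194.6783… = €433,794.52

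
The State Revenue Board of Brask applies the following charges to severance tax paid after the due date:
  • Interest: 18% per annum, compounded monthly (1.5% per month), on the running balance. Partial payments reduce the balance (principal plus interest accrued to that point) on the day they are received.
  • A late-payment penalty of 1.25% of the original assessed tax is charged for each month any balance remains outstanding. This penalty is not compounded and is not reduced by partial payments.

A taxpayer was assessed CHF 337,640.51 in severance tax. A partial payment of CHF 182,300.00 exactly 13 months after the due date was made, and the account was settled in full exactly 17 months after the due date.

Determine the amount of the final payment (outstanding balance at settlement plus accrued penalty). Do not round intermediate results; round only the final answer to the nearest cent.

CHF 313,149.87

Balance at month 13: CHF 337,640.5100 × (1 + 0.015)^13 = CHF 409,744.4661…
After CHF 182,300.00 payment: CHF 409,744.4661… − CHF 182,300.00 = CHF 227,444.4661…
Balance at month 17: CHF 227,444.4661… × (1 + 0.015)^4 = CHF 241,401.2661…
Penalty: 17 × 1.25% × CHF 337,640.51 = CHF 71,748.61…
Final settlement = outstanding balance + penalty = CHF 241,401.2661… + CHF 71,748.61… = CHF 313,149.87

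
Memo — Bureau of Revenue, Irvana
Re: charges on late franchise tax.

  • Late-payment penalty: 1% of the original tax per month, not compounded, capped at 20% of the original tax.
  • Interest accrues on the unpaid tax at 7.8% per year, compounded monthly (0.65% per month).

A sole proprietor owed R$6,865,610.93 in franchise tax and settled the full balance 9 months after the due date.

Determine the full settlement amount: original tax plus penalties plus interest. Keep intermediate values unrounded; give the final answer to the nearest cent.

Penalty: 9 × 1% × R$6,865,610.93 = R$617,904.98… (below the 20% cap of R$1,373,122.19…)
Interest: R$6,865,610.93 × ((1 + 0.0065)^9 − 1) = R$6,865,610.93 × 0.0600443… = R$412,240.7673…
Total = R$6,865,610.93 + R$617,904.9837 + R$412,240.7673… = R$7,895,756.68

R$7,895,756.68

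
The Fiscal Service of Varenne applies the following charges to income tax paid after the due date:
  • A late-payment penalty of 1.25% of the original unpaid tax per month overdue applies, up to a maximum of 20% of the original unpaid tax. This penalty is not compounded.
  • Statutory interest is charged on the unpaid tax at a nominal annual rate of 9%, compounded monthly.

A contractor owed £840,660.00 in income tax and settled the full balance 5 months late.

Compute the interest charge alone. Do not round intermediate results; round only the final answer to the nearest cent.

£32,001.18

Interest (9%/yr ÷ 12 = 0.75%/month): £840,660.00 × ((1 + 0.0075)^5 − 1) = £32,001.1811…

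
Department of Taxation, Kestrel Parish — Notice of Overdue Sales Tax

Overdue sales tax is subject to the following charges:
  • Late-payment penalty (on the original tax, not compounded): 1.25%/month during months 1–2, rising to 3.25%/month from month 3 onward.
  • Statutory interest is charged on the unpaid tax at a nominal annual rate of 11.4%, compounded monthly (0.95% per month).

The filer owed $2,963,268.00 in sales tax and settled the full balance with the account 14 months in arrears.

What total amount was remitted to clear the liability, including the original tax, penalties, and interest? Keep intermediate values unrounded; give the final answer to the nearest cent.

$4,612,424.86

Penalty, months 1–2: 2 × 1.25% × $2,963,268.00 = $74,081.70
Penalty, months 3–14: 12 × 3.25% × $2,963,268.00 = $1,155,674.52
Interest: $2,963,268.00 × ((1 + 0.0095)^14 − 1) = $2,963,268.00 × 0.1415331… = $419,400.6391…
Total = $2,963,268.00 + $1,229,756.2200 + $419,400.6391… = $4,612,424.86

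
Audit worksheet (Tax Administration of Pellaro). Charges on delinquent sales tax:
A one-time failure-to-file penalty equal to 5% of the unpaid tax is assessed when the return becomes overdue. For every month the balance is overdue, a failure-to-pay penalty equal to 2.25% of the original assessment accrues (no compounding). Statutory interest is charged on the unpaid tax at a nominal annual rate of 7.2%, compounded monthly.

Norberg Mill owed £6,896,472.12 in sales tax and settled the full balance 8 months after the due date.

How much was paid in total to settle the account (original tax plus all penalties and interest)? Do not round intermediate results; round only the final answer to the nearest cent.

Failure-to-file penalty: 5% × £6,896,472.12 = £344,823.61…
Failure-to-pay penalty = 2.25% × £6,896,472.12 × 8 mo = £1,241,364.98…
Interest (7.2%/yr ÷ 12 = 0.6%/month): £6,896,472.12 × ((1 + 0.006)^8 − 1) = £338,066.3540…
Total = £6,896,472.12 + £1,586,188.5876 + £338,066.3540… = £8,820,727.06

£8,820,727.06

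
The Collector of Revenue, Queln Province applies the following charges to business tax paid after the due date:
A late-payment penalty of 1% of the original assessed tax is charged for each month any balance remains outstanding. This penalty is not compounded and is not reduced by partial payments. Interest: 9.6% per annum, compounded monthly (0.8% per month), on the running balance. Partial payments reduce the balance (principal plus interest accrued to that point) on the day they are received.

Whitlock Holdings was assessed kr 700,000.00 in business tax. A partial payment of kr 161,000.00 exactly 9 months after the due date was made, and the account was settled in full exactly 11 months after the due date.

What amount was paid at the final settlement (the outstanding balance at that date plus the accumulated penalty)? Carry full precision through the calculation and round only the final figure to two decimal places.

Balance at month 9: kr 700,000.0000 × (1 + 0.008)^9 = kr 752,043.2698…
After kr 161,000.00 payment: kr 752,043.2698… − kr 161,000.00 = kr 591,043.2698…
Balance at month 11: kr 591,043.2698… × (1 + 0.008)^2 = kr 600,537.7889…
Penalty: 11 × 1% × kr 700,000.00 = kr 77,000.00
Final settlement = outstanding balance + penalty = kr 600,537.7889… + kr 77,000.00 = kr 677,537.79

kr 677,537.79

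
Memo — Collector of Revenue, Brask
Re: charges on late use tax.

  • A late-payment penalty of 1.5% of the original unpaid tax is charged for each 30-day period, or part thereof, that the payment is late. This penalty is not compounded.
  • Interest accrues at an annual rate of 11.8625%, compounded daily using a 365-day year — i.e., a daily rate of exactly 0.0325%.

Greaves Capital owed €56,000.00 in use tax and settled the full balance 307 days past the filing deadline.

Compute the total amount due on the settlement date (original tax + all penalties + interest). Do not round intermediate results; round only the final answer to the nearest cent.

Penalty periods: ⌈307/30⌉ = 11; penalty = 11 × 1.5% × €56,000.00 = €9,240.00
Interest: €56,000.00 × ((1 + 0.000325)^307 − 1) = €56,000.00 × 0.10490437… = €5,874.6448…
Total = €56,000.00 + €9,240.0000 + €5,874.6448… = €71,114.64

€71,114.64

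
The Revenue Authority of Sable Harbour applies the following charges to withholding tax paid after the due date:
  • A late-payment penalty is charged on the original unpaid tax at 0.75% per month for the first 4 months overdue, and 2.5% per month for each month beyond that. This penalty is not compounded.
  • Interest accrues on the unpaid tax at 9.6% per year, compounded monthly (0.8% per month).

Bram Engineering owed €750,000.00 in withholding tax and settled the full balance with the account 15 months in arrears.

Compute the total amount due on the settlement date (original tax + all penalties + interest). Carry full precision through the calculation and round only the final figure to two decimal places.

€1,073,968.99

Penalty, months 1–4: 4 × 0.75% × €750,000.00 = €22,500.00
Penalty, months 5–15: 11 × 2.5% × €750,000.00 = €206,250.00
Interest: €750,000.00 × ((1 + 0.008)^15 − 1) = €750,000.00 × 0.1269587… = €95,218.9881…
Total = €750,000.00 + €228,750.0000 + €95,218.9881… = €1,073,968.99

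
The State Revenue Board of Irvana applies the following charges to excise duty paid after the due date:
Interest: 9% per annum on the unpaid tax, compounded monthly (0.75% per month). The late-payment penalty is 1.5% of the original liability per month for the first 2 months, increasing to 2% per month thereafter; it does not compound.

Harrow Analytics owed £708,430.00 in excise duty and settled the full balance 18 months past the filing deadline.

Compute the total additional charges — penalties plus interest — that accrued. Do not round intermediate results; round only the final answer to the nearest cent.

£349,936.36

Penalty, months 1–2: 2 × 1.5% × £708,430.00 = £21,252.90
Penalty, months 3–18: 16 × 2% × £708,430.00 = £226,697.60
Interest: £708,430.00 × ((1 + 0.0075)^18 − 1) = £708,430.00 × 0.1439604… = £101,985.8582…
Penalties + interest = £247,950.5000 + £101,985.8582… = £349,936.36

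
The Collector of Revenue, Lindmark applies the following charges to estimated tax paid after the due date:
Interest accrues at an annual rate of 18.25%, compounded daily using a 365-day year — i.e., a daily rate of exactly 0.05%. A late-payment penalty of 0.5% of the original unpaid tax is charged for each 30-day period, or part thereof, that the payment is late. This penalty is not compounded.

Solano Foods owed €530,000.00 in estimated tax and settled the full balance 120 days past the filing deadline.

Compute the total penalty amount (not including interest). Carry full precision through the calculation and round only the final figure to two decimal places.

Penalty periods: ⌈120/30⌉ = 4; penalty = 4 × 0.5% × €530,000.00 = €10,600.00

€10,600.00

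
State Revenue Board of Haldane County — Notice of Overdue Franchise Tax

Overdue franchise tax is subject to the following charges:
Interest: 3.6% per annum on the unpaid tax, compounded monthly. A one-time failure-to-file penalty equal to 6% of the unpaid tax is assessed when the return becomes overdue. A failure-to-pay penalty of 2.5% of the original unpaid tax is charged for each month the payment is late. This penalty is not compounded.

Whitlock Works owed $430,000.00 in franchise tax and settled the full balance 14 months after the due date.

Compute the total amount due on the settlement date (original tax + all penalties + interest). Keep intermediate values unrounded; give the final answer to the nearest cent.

$624,716.43

Failure-to-file penalty: 6% × $430,000.00 = $25,800.00
Failure-to-pay penalty: 14 × 2.5% × $430,000.00 = $150,500.00
Interest (3.6%/yr ÷ 12 = 0.3%/month): $430,000.00 × ((1 + 0.003)^14 − 1) = $18,416.4311…
Total = $430,000.00 + $176,300.0000 + $18,416.4311… = $624,716.43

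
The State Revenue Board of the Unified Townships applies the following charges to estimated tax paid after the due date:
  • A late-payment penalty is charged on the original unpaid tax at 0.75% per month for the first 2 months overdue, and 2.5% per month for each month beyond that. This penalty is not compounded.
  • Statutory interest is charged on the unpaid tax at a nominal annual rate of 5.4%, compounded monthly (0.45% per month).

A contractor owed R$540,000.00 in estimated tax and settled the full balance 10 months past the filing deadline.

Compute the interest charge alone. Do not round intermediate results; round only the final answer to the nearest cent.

R$24,798.03

Interest: R$540,000.00 × ((1 + 0.0045)^10 − 1) = R$540,000.00 × 0.0459223… = R$24,798.0267…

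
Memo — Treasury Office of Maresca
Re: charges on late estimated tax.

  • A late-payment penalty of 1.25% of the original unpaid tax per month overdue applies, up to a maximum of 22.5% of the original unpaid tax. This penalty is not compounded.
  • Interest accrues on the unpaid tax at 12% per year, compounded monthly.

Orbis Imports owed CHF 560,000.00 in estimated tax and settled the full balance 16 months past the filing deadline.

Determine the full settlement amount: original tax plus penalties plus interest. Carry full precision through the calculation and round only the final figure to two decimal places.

CHF 768,644.04

Penalty: 16 × 1.25% × CHF 560,000.00 = CHF 112,000.00 (below the 22.5% cap of CHF 126,000.00)
Interest (12%/yr ÷ 12 = 1%/month): CHF 560,000.00 × ((1 + 0.01)^16 − 1) = CHF 96,644.0412…
Total = CHF 560,000.00 + CHF 112,000.0000 + CHF 96,644.0412… = CHF 768,644.04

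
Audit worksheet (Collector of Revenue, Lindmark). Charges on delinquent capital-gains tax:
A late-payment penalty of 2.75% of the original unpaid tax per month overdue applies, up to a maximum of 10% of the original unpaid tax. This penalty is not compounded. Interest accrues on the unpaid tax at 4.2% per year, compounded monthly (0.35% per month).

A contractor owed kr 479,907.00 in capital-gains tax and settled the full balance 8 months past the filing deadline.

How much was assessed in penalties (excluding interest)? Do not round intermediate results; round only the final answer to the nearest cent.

kr 47,990.70

Penalty (uncapped): 8 × 2.75% × kr 479,907.00 = kr 105,579.54; cap = 10% × kr 479,907.00 = kr 47,990.70 → penalty = kr 47,990.70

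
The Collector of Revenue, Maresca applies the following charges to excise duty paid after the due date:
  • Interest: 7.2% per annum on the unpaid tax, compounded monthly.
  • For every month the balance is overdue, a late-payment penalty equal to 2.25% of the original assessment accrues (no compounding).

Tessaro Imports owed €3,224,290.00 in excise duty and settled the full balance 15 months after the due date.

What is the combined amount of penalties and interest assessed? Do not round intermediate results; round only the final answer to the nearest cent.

Late-payment penalty = 2.25% × €3,224,290.00 × 15 mo = €1,088,197.88…
Interest (7.2%/yr ÷ 12 = 0.6%/month): €3,224,290.00 × ((1 + 0.006)^15 − 1) = €302,696.5794…
Penalties + interest = €1,088,197.8750 + €302,696.5794… = €1,390,894.45

€1,390,894.45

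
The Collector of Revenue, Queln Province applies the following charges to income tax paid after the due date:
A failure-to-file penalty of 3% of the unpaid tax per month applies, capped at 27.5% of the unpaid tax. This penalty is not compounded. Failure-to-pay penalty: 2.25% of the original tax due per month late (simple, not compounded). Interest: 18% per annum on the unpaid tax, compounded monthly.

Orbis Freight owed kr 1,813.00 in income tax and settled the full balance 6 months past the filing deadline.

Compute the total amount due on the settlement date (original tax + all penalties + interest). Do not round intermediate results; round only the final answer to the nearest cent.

kr 2,553.51

Failure-to-file: 6 × 3% × kr 1,813.00 = kr 326.34 (under the 27.5% cap)
Failure-to-pay penalty: 6 × 2.25% × kr 1,813.00 = kr 244.76…
Interest (18%/yr ÷ 12 = 1.5%/month): kr 1,813.00 × ((1 + 0.015)^6 − 1) = kr 169.4126…
Total = kr 1,813.00 + kr 571.0950 + kr 169.4126… = kr 2,553.51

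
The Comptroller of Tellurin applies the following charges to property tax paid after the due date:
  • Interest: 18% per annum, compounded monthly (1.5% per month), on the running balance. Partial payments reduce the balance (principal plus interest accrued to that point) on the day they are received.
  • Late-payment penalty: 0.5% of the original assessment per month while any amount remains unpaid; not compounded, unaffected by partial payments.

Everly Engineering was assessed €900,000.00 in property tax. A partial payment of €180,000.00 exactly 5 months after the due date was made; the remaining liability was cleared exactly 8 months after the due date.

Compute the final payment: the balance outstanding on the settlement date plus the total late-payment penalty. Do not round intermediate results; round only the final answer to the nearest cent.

€861,621.22

Balance at month 5: €900,000.0000 × (1 + 0.015)^5 = €969,555.6035…
After €180,000.00 payment: €969,555.6035… − €180,000.00 = €789,555.6035…
Balance at month 8: €789,555.6035… × (1 + 0.015)^3 = €825,621.2204…
Penalty: 8 × 0.5% × €900,000.00 = €36,000.00
Final settlement = outstanding balance + penalty = €825,621.2204… + €36,000.00 = €861,621.22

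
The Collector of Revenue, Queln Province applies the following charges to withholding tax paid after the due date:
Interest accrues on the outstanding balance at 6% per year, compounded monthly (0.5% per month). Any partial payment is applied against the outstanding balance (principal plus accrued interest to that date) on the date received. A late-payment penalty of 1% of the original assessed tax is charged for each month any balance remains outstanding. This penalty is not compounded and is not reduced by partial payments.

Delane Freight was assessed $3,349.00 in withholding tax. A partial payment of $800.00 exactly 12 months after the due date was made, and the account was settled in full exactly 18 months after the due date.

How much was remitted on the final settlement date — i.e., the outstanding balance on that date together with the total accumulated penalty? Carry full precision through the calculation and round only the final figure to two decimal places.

Balance at month 12: $3,349.0000 × (1 + 0.005)^12 = $3,555.5590…
After $800.00 payment: $3,555.5590… − $800.00 = $2,755.5590…
Balance at month 18: $2,755.5590… × (1 + 0.005)^6 = $2,839.2660…
Penalty: 18 × 1% × $3,349.00 = $602.82
Final settlement = outstanding balance + penalty = $2,839.2660… + $602.82 = $3,442.09

$3,442.09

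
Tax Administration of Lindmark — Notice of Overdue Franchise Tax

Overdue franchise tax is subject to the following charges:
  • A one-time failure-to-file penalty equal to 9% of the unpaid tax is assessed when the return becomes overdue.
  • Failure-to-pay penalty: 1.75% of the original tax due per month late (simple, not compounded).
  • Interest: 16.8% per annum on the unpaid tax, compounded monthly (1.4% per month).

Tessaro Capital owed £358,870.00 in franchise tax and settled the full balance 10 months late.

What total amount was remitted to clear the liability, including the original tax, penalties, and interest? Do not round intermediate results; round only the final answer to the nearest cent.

Failure-to-file penalty: 9% × £358,870.00 = £32,298.30
Failure-to-pay penalty = 1.75% × £358,870.00 × 10 mo = £62,802.25
Interest: £358,870.00 × ((1 + 0.014)^10 − 1) = £358,870.00 × 0.1491575… = £53,528.1465…
Total = £358,870.00 + £95,100.5500 + £53,528.1465… = £507,498.70

£507,498.70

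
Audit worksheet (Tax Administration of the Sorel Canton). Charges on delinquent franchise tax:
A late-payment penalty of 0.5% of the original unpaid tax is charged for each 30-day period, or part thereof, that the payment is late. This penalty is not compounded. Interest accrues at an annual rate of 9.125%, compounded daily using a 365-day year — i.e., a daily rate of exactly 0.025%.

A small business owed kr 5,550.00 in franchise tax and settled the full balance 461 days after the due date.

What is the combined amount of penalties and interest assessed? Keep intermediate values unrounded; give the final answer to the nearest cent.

kr 1,121.86

Penalty periods: ⌈461/30⌉ = 16; penalty = 16 × 0.5% × kr 5,550.00 = kr 444.00
Interest: kr 5,550.00 × ((1 + 0.00025)^461 − 1) = kr 5,550.00 × 0.12213778… = kr 677.8647…
Penalties + interest = kr 444.0000 + kr 677.8647… = kr 1,121.86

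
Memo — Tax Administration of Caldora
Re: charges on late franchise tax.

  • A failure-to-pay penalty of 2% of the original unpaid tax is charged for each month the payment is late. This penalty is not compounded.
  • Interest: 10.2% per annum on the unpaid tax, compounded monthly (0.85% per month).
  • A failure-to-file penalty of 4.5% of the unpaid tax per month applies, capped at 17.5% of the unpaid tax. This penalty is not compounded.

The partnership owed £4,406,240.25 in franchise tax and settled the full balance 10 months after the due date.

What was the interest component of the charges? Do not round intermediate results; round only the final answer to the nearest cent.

Interest: £4,406,240.25 × ((1 + 0.0085)^10 − 1) = £4,406,240.25 × 0.0883261… = £389,185.8075…

£389,185.81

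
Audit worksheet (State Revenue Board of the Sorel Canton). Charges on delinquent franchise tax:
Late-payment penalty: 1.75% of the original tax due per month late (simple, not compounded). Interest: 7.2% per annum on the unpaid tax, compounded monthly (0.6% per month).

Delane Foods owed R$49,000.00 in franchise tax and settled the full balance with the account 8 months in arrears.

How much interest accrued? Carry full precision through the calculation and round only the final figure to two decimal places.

R$2,401.99

Interest: R$49,000.00 × ((1 + 0.006)^8 − 1) = R$49,000.00 × 0.0490202… = R$2,401.9892…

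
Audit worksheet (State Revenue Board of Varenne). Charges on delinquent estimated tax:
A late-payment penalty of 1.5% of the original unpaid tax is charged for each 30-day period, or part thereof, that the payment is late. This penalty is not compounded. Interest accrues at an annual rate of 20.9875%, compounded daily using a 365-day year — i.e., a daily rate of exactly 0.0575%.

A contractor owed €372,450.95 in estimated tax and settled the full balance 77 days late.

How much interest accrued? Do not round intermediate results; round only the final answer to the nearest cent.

€16,855.81

Interest: €372,450.95 × ((1 + 0.000575)^77 − 1) = €372,450.95 × 0.04525646… = €16,855.8132…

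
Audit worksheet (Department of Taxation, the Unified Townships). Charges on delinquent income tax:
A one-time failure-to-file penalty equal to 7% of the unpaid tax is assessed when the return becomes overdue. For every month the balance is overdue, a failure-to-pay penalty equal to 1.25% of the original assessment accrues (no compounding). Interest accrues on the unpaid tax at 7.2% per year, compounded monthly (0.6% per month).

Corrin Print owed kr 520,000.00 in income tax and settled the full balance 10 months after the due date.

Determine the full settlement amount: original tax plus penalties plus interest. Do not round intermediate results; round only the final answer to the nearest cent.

Failure-to-file penalty: 7% × kr 520,000.00 = kr 36,400.00
Failure-to-pay penalty: 10 × 1.25% × kr 520,000.00 = kr 65,000.00
Interest: kr 520,000.00 × ((1 + 0.006)^10 − 1) = kr 520,000.00 × 0.0616462… = kr 32,056.0209…
Total = kr 520,000.00 + kr 101,400.0000 + kr 32,056.0209… = kr 653,456.02

kr 653,456.02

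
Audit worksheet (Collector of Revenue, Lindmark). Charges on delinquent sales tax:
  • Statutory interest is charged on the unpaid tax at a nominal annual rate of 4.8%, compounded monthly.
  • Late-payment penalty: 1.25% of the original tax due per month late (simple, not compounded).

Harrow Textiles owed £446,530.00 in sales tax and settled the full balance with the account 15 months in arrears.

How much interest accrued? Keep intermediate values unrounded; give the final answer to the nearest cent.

Interest (4.8%/yr ÷ 12 = 0.4%/month): £446,530.00 × ((1 + 0.004)^15 − 1) = £27,555.1308…

£27,555.13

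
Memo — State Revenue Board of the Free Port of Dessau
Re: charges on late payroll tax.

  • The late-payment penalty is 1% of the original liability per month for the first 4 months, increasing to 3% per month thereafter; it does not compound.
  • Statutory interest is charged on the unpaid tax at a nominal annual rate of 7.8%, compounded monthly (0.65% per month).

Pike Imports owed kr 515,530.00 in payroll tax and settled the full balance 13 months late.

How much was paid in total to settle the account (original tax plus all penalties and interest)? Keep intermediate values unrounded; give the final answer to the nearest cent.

Penalty, months 1–4: 4 × 1% × kr 515,530.00 = kr 20,621.20
Penalty, months 5–13: 9 × 3% × kr 515,530.00 = kr 139,193.10
Interest: kr 515,530.00 × ((1 + 0.0065)^13 − 1) = kr 515,530.00 × 0.0878753… = kr 45,302.3710…
Total = kr 515,530.00 + kr 159,814.3000 + kr 45,302.3710… = kr 720,646.67

kr 720,646.67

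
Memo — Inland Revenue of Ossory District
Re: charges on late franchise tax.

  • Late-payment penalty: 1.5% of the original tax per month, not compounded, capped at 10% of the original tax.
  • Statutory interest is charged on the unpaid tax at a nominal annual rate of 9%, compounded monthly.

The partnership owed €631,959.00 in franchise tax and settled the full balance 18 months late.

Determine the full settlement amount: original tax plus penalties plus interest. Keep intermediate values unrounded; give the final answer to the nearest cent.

Penalty (uncapped): 18 × 1.5% × €631,959.00 = €170,628.93; cap = 10% × €631,959.00 = €63,195.90 → penalty = €63,195.90
Interest (9%/yr ÷ 12 = 0.75%/month): €631,959.00 × ((1 + 0.0075)^18 − 1) = €90,977.0633…
Total = €631,959.00 + €63,195.9000 + €90,977.0633… = €786,131.96

€786,131.96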